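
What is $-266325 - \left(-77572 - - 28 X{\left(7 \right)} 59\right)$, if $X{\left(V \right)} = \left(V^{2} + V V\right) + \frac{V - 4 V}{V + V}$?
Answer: $-348171$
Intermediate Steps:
$X{\left(V \right)} = - \frac{3}{2} + 2 V^{2}$ ($X{\left(V \right)} = \left(V^{2} + V^{2}\right) + \frac{V - 4 V}{2 V} = 2 V^{2} + - 3 V \frac{1}{2 V} = 2 V^{2} - \frac{3}{2} = - \frac{3}{2} + 2 V^{2}$)
$-266325 - \left(-77572 - - 28 X{\left(7 \right)} 59\right) = -266325 - \left(-77572 - - 28 \left(- \frac{3}{2} + 2 \cdot 7^{2}\right) 59\right) = -266325 - \left(-77572 - - 28 \left(- \frac{3}{2} + 2 \cdot 49\right) 59\right) = -266325 - \left(-77572 - - 28 \left(- \frac{3}{2} + 98\right) 59\right) = -266325 - \left(-77572 - \left(-28\right) \frac{193}{2} \cdot 59\right) = -266325 - \left(-77572 - \left(-2702\right) 59\right) = -266325 - \left(-77572 - -159418\right) = -266325 - \left(-77572 + 159418\right) = -266325 - 81846 = -348171$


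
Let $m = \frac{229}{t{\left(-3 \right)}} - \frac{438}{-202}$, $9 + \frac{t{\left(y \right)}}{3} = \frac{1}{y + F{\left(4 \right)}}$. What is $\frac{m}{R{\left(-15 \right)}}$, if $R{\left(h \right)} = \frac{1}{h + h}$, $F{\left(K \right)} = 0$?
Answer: $\frac{254955}{1414} \approx 180.31$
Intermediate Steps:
$R{\left(h \right)} = \frac{1}{2 h}$
$t{\left(y \right)} = -27 + \frac{3}{y}$ ($t{\left(y \right)} = -27 + \frac{3}{y + 0} = -27 + \frac{3}{y}$)
$m = - \frac{16997}{2828}$ ($m = \frac{229}{-27 + \frac{3}{-3}} - \frac{438}{-202} = \frac{229}{-27 + 3 \left(- \frac{1}{3}\right)} - - \frac{219}{101} = \frac{229}{-27 - 1} + \frac{219}{101} = \frac{229}{-28} + \frac{219}{101} = 229 \left(- \frac{1}{28}\right) + \frac{219}{101} = - \frac{229}{28} + \frac{219}{101} = - \frac{16997}{2828} \approx -6.0103$)
$\frac{m}{R{\left(-15 \right)}} = - \frac{16997}{2828 \frac{1}{2 \left(-15\right)}} = - \frac{16997}{2828 \cdot \frac{1}{2} \left(- \frac{1}{15}\right)} = - \frac{16997}{2828 \left(- \frac{1}{30}\right)} = \left(- \frac{16997}{2828}\right) \left(-30\right) = \frac{254955}{1414}$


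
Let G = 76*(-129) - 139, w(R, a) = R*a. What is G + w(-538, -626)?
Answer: 326845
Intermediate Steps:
G = -9943 (G = -9804 - 139 = -9943)
G + w(-538, -626) = -9943 - 538*(-626) = -9943 + 336788 = 326845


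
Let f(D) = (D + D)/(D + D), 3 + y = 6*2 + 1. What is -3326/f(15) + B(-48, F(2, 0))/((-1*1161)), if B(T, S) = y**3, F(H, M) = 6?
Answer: -3862486/1161 ≈ -3326.9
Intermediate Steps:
y = 10 (y = -3 + (6*2 + 1) = -3 + (12 + 1) = -3 + 13 = 10)
B(T, S) = 1000 (B(T, S) = 10**3 = 1000)
f(D) = 1 (f(D) = (2*D)/((2*D)) = (2*D)*(1/(2*D)) = 1)
-3326/f(15) + B(-48, F(2, 0))/((-1*1161)) = -3326/1 + 1000/((-1*1161)) = -3326*1 + 1000/(-1161) = -3326 + 1000*(-1/1161) = -3326 - 1000/1161 = -3862486/1161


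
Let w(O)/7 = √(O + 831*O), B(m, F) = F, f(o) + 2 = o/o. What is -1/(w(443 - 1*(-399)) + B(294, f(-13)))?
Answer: -1/34326655 - 56*√10946/34326655 ≈ -0.00017071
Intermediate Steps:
f(o) = -1 (f(o) = -2 + o/o = -2 + 1 = -1)
w(O) = 56*√13*√O (w(O) = 7*√(O + 831*O) = 7*√(832*O) = 7*(8*√13*√O) = 56*√13*√O)
-1/(w(443 - 1*(-399)) + B(294, f(-13))) = -1/(56*√13*√(443 - 1*(-399)) - 1) = -1/(56*√13*√(443 + 399) - 1) = -1/(56*√13*√842 - 1) = -1/(56*√10946 - 1) = -1/(-1 + 56*√10946)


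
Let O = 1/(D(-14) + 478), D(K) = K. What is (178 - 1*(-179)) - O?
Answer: 165647/464 ≈ 357.00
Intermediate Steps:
O = 1/464 (O = 1/(-14 + 478) = 1/464 ≈ 0.0021552)
(178 - 1*(-179)) - O = (178 - 1*(-179)) - 1*1/464 = (178 + 179) - 1/464 = 357 - 1/464 = 165647/464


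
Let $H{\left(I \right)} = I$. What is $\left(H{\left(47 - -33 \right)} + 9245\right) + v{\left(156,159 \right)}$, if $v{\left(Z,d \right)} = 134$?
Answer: $9459$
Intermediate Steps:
$\left(H{\left(47 - -33 \right)} + 9245\right) + v{\left(156,159 \right)} = \left(\left(47 - -33\right) + 9245\right) + 134 = \left(\left(47 + 33\right) + 9245\right) + 134 = \left(80 + 9245\right) + 134 = 9325 + 134 = 9459$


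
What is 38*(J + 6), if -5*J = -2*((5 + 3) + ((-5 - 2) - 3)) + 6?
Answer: 152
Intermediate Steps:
J = -2 (J = -(-2*((5 + 3) + ((-5 - 2) - 3)) + 6)/5 = -(-2*(8 + (-7 - 3)) + 6)/5 = -(-2*(8 - 10) + 6)/5 = -(-2*(-2) + 6)/5 = -(4 + 6)/5 = -⅕*10 = -2)
38*(J + 6) = 38*(-2 + 6) = 38*4 = 152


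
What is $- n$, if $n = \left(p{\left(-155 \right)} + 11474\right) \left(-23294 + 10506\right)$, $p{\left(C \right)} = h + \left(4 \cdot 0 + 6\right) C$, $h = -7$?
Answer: $134747156$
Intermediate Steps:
$p{\left(C \right)} = -7 + 6 C$ ($p{\left(C \right)} = -7 + \left(4 \cdot 0 + 6\right) C = -7 + \left(0 + 6\right) C = -7 + 6 C$)
$n = -134747156$ ($n = \left(\left(-7 + 6 \left(-155\right)\right) + 11474\right) \left(-23294 + 10506\right) = \left(\left(-7 - 930\right) + 11474\right) \left(-12788\right) = \left(-937 + 11474\right) \left(-12788\right) = 10537 \left(-12788\right) = -134747156$)
$- n = \left(-1\right) \left(-134747156\right) = 134747156$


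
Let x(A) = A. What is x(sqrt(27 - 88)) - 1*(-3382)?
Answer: 3382 + I*sqrt(61) ≈ 3382.0 + 7.8102*I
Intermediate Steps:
x(sqrt(27 - 88)) - 1*(-3382) = sqrt(27 - 88) - 1*(-3382) = sqrt(-61) + 3382 = I*sqrt(61) + 3382 = 3382 + I*sqrt(61)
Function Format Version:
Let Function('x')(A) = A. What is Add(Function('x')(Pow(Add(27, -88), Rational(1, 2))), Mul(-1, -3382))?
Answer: Add(3382, Mul(I, Pow(61, Rational(1, 2)))) ≈ Add(3382.0, Mul(7.8102, I))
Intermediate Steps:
Add(Function('x')(Pow(Add(27, -88), Rational(1, 2))), Mul(-1, -3382)) = Add(Pow(Add(27, -88), Rational(1, 2)), Mul(-1, -3382)) = Add(Pow(-61, Rational(1, 2)), 3382) = Add(Mul(I, Pow(61, Rational(1, 2))), 3382) = Add(3382, Mul(I, Pow(61, Rational(1, 2))))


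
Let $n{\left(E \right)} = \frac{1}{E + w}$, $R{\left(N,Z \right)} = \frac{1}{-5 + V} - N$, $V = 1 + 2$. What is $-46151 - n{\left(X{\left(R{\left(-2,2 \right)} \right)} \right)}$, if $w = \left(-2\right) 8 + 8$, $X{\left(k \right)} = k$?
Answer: $- \frac{599961}{13} \approx -46151.0$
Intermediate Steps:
$V = 3$
$R{\left(N,Z \right)} = - \frac{1}{2} - N$ ($R{\left(N,Z \right)} = \frac{1}{-5 + 3} - N = \frac{1}{-2} - N = - \frac{1}{2} - N$)
$w = -8$ ($w = -16 + 8 = -8$)
$n{\left(E \right)} = \frac{1}{-8 + E}$ ($n{\left(E \right)} = \frac{1}{E - 8} = \frac{1}{-8 + E}$)
$-46151 - n{\left(X{\left(R{\left(-2,2 \right)} \right)} \right)} = -46151 - \frac{1}{-8 - - \frac{3}{2}} = -46151 - \frac{1}{-8 + \left(- \frac{1}{2} + 2\right)} = -46151 - \frac{1}{-8 + \frac{3}{2}} = -46151 - \frac{1}{- \frac{13}{2}} = -46151 - - \frac{2}{13} = -46151 + \frac{2}{13} = - \frac{599961}{13}$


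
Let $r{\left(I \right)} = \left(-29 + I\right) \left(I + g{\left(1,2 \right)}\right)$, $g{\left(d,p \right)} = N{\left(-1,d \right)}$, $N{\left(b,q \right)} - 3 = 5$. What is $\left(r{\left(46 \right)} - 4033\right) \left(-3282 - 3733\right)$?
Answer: $21851725$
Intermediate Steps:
$N{\left(b,q \right)} = 8$ ($N{\left(b,q \right)} = 3 + 5 = 8$)
$g{\left(d,p \right)} = 8$
$r{\left(I \right)} = \left(-29 + I\right) \left(8 + I\right)$ ($r{\left(I \right)} = \left(-29 + I\right) \left(I + 8\right) = \left(-29 + I\right) \left(8 + I\right)$)
$\left(r{\left(46 \right)} - 4033\right) \left(-3282 - 3733\right) = \left(\left(-232 + 46^{2} - 966\right) - 4033\right) \left(-3282 - 3733\right) = \left(\left(-232 + 2116 - 966\right) - 4033\right) \left(-7015\right) = \left(918 - 4033\right) \left(-7015\right) = \left(-3115\right) \left(-7015\right) = 21851725$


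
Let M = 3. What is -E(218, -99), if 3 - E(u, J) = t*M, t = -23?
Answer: -72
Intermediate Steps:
E(u, J) = 72 (E(u, J) = 3 - (-23)*3 = 3 - 1*(-69) = 3 + 69 = 72)
-E(218, -99) = -1*72 = -72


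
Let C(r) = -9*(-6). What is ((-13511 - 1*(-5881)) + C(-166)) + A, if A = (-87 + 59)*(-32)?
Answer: -6680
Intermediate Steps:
A = 896 (A = -28*(-32) = 896)
C(r) = 54
((-13511 - 1*(-5881)) + C(-166)) + A = ((-13511 - 1*(-5881)) + 54) + 896 = ((-13511 + 5881) + 54) + 896 = (-7630 + 54) + 896 = -7576 + 896 = -6680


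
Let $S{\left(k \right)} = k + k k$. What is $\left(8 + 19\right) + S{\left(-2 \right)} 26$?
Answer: $79$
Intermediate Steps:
$S{\left(k \right)} = k + k^{2}$
$\left(8 + 19\right) + S{\left(-2 \right)} 26 = \left(8 + 19\right) + - 2 \left(1 - 2\right) 26 = 27 + \left(-2\right) \left(-1\right) 26 = 27 + 2 \cdot 26 = 27 + 52 = 79$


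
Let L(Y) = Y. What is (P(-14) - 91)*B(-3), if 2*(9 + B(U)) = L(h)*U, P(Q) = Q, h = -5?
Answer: 315/2 ≈ 157.50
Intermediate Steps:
B(U) = -9 - 5*U/2 (B(U) = -9 + (-5*U)/2 = -9 - 5*U/2)
(P(-14) - 91)*B(-3) = (-14 - 91)*(-9 - 5/2*(-3)) = -105*(-9 + 15/2) = -105*(-3/2) = 315/2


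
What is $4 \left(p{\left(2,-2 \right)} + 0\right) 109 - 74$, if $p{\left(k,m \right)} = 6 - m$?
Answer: $3414$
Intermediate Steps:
$4 \left(p{\left(2,-2 \right)} + 0\right) 109 - 74 = 4 \left(\left(6 - -2\right) + 0\right) 109 - 74 = 4 \left(\left(6 + 2\right) + 0\right) 109 - 74 = 4 \left(8 + 0\right) 109 - 74 = 4 \cdot 8 \cdot 109 - 74 = 32 \cdot 109 - 74 = 3488 - 74 = 3414$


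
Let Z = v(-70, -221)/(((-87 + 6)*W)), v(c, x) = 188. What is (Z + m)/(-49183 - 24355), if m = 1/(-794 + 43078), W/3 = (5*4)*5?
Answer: 1981273/18890095811400 ≈ 1.0488e-7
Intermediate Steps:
W = 300 (W = 3*((5*4)*5) = 3*(20*5) = 3*100 = 300)
m = 1/42284 ≈ 2.3650e-5
Z = -47/6075 (Z = 188/(((-87 + 6)*300)) = 188/((-81*300)) = 188/(-24300) = 188*(-1/24300) = -47/6075 ≈ -0.0077366)
(Z + m)/(-49183 - 24355) = (-47/6075 + 1/42284)/(-49183 - 24355) = -1981273/256875300/(-73538) = -1981273/256875300*(-1/73538) = 1981273/18890095811400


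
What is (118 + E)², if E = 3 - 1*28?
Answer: 8649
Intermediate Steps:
E = -25 (E = 3 - 28 = -25)
(118 + E)² = (118 - 25)² = 93² = 8649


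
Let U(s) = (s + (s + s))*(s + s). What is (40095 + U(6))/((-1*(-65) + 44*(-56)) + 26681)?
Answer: 4479/2698 ≈ 1.6601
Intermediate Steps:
U(s) = 6*s**2 (U(s) = (s + 2*s)*(2*s) = (3*s)*(2*s) = 6*s**2)
(40095 + U(6))/((-1*(-65) + 44*(-56)) + 26681) = (40095 + 6*6**2)/((-1*(-65) + 44*(-56)) + 26681) = (40095 + 6*36)/((65 - 2464) + 26681) = (40095 + 216)/(-2399 + 26681) = 40311/24282 = 40311*(1/24282) = 4479/2698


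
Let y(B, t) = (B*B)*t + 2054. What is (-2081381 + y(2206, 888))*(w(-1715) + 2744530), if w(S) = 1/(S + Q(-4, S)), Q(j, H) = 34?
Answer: 19927400888153330289/1681 ≈ 1.1854e+16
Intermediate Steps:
y(B, t) = 2054 + t*B² (y(B, t) = B²*t + 2054 = t*B² + 2054 = 2054 + t*B²)
w(S) = 1/(34 + S) (w(S) = 1/(S + 34) = 1/(34 + S))
(-2081381 + y(2206, 888))*(w(-1715) + 2744530) = (-2081381 + (2054 + 888*2206²))*(1/(34 - 1715) + 2744530) = (-2081381 + (2054 + 888*4866436))*(1/(-1681) + 2744530) = (-2081381 + (2054 + 4321395168))*(-1/1681 + 2744530) = (-2081381 + 4321397222)*(4613554929/1681) = 4319315841*(4613554929/1681) = 19927400888153330289/1681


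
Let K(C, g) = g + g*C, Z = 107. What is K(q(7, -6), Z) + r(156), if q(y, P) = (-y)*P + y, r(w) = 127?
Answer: 5477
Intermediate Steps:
q(y, P) = y - P*y (q(y, P) = -P*y + y = y - P*y)
K(C, g) = g + C*g
K(q(7, -6), Z) + r(156) = 107*(1 + 7*(1 - 1*(-6))) + 127 = 107*(1 + 7*(1 + 6)) + 127 = 107*(1 + 7*7) + 127 = 107*(1 + 49) + 127 = 107*50 + 127 = 5350 + 127 = 5477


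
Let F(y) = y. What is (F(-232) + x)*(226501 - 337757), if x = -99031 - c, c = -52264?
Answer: 5228920744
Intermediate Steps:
x = -46767 (x = -99031 - 1*(-52264) = -99031 + 52264 = -46767)
(F(-232) + x)*(226501 - 337757) = (-232 - 46767)*(226501 - 337757) = -46999*(-111256) = 5228920744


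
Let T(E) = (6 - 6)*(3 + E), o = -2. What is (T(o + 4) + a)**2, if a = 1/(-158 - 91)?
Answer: 1/62001 ≈ 1.6129e-5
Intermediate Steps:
T(E) = 0 (T(E) = 0*(3 + E) = 0)
a = -1/249 (a = 1/(-249) = -1/249 ≈ -0.0040161)
(T(o + 4) + a)**2 = (0 - 1/249)**2 = (-1/249)**2 = 1/62001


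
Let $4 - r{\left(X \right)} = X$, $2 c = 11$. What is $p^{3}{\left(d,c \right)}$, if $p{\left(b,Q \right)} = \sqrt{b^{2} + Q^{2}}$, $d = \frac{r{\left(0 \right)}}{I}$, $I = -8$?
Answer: $\frac{61 \sqrt{122}}{4} \approx 168.44$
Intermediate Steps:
$c = \frac{11}{2}$ ($c = \frac{1}{2} \cdot 11 = \frac{11}{2} \approx 5.5$)
$r{\left(X \right)} = 4 - X$
$d = - \frac{1}{2}$ ($d = \frac{4 - 0}{-8} = \left(4 + 0\right) \left(- \frac{1}{8}\right) = 4 \left(- \frac{1}{8}\right) = - \frac{1}{2} \approx -0.5$)
$p{\left(b,Q \right)} = \sqrt{Q^{2} + b^{2}}$
$p^{3}{\left(d,c \right)} = \left(\sqrt{\left(\frac{11}{2}\right)^{2} + \left(- \frac{1}{2}\right)^{2}}\right)^{3} = \left(\sqrt{\frac{121}{4} + \frac{1}{4}}\right)^{3} = \left(\sqrt{\frac{61}{2}}\right)^{3} = \left(\frac{\sqrt{122}}{2}\right)^{3} = \frac{61 \sqrt{122}}{4}$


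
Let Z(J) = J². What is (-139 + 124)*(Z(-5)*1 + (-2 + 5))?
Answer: -420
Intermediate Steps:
(-139 + 124)*(Z(-5)*1 + (-2 + 5)) = (-139 + 124)*((-5)²*1 + (-2 + 5)) = -15*(25*1 + 3) = -15*(25 + 3) = -15*28 = -420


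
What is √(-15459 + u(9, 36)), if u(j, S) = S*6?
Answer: I*√15243 ≈ 123.46*I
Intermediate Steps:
u(j, S) = 6*S
√(-15459 + u(9, 36)) = √(-15459 + 6*36) = √(-15459 + 216) = √(-15243) = I*√15243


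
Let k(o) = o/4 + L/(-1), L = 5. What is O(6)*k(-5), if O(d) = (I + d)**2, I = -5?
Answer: -25/4 ≈ -6.2500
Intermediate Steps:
O(d) = (-5 + d)**2
k(o) = -5 + o/4 (k(o) = o/4 + 5/(-1) = o*(1/4) + 5*(-1) = o/4 - 5 = -5 + o/4)
O(6)*k(-5) = (-5 + 6)**2*(-5 + (1/4)*(-5)) = 1**2*(-5 - 5/4) = 1*(-25/4) = -25/4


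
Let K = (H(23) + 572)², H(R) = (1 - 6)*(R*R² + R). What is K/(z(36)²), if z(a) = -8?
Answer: 911375721/16 ≈ 5.6961e+7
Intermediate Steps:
H(R) = -5*R - 5*R³ (H(R) = -5*(R³ + R) = -5*(R + R³) = -5*R - 5*R³)
K = 3645502884 (K = (-5*23*(1 + 23²) + 572)² = (-5*23*(1 + 529) + 572)² = (-5*23*530 + 572)² = (-60950 + 572)² = (-60378)² = 3645502884)
K/(z(36)²) = 3645502884/((-8)²) = 3645502884/64 = 3645502884*(1/64) = 911375721/16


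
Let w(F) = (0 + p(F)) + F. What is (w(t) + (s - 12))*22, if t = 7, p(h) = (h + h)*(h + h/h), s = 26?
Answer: 2926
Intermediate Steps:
p(h) = 2*h*(1 + h) (p(h) = (2*h)*(h + 1) = (2*h)*(1 + h) = 2*h*(1 + h))
w(F) = F + 2*F*(1 + F) (w(F) = (0 + 2*F*(1 + F)) + F = 2*F*(1 + F) + F = F + 2*F*(1 + F))
(w(t) + (s - 12))*22 = (7*(3 + 2*7) + (26 - 12))*22 = (7*(3 + 14) + 14)*22 = (7*17 + 14)*22 = (119 + 14)*22 = 133*22 = 2926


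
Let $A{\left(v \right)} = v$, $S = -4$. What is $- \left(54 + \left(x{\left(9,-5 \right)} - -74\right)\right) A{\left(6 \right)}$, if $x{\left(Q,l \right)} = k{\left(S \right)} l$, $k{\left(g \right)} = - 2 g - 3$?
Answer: $-618$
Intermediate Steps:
$k{\left(g \right)} = -3 - 2 g$
$x{\left(Q,l \right)} = 5 l$ ($x{\left(Q,l \right)} = \left(-3 - -8\right) l = \left(-3 + 8\right) l = 5 l$)
$- \left(54 + \left(x{\left(9,-5 \right)} - -74\right)\right) A{\left(6 \right)} = - \left(54 + \left(5 \left(-5\right) - -74\right)\right) 6 = - \left(54 + \left(-25 + 74\right)\right) 6 = - \left(54 + 49\right) 6 = - 103 \cdot 6 = \left(-1\right) 618 = -618$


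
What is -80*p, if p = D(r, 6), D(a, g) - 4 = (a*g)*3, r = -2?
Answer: 2560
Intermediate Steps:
D(a, g) = 4 + 3*a*g (D(a, g) = 4 + (a*g)*3 = 4 + 3*a*g)
p = -32 (p = 4 + 3*(-2)*6 = 4 - 36 = -32)
-80*p = -80*(-32) = 2560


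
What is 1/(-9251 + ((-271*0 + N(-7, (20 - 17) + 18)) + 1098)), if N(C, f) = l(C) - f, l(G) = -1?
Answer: -1/8175 ≈ -0.00012232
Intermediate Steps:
N(C, f) = -1 - f
1/(-9251 + ((-271*0 + N(-7, (20 - 17) + 18)) + 1098)) = 1/(-9251 + ((-271*0 + (-1 - ((20 - 17) + 18))) + 1098)) = 1/(-9251 + ((0 + (-1 - (3 + 18))) + 1098)) = 1/(-9251 + ((0 + (-1 - 1*21)) + 1098)) = 1/(-9251 + ((0 + (-1 - 21)) + 1098)) = 1/(-9251 + ((0 - 22) + 1098)) = 1/(-9251 + (-22 + 1098)) = 1/(-9251 + 1076) = 1/(-8175) = -1/8175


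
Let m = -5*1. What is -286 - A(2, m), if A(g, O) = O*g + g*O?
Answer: -266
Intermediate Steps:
m = -5
A(g, O) = 2*O*g (A(g, O) = O*g + O*g = 2*O*g)
-286 - A(2, m) = -286 - 2*(-5)*2 = -286 - 1*(-20) = -286 + 20 = -266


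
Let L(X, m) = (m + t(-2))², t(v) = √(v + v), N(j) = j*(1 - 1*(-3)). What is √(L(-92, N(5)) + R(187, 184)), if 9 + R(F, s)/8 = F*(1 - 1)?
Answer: 2*√(81 + 20*I) ≈ 18.135 + 2.2057*I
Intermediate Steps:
N(j) = 4*j (N(j) = j*(1 + 3) = j*4 = 4*j)
t(v) = √2*√v (t(v) = √(2*v) = √2*√v)
R(F, s) = -72 (R(F, s) = -72 + 8*(F*(1 - 1)) = -72 + 8*(F*0) = -72 + 8*0 = -72 + 0 = -72)
L(X, m) = (m + 2*I)² (L(X, m) = (m + √2*√(-2))² = (m + √2*(I*√2))² = (m + 2*I)²)
√(L(-92, N(5)) + R(187, 184)) = √((4*5 + 2*I)² - 72) = √((20 + 2*I)² - 72) = √(-72 + (20 + 2*I)²)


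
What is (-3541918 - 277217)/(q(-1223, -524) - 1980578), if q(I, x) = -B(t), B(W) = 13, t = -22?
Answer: 1273045/660197 ≈ 1.9283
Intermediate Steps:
q(I, x) = -13 (q(I, x) = -1*13 = -13)
(-3541918 - 277217)/(q(-1223, -524) - 1980578) = (-3541918 - 277217)/(-13 - 1980578) = -3819135/(-1980591) = -3819135*(-1/1980591) = 1273045/660197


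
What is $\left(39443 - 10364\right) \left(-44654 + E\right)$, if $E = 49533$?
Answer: $141876441$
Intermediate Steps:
$\left(39443 - 10364\right) \left(-44654 + E\right) = \left(39443 - 10364\right) \left(-44654 + 49533\right) = 29079 \cdot 4879 = 141876441$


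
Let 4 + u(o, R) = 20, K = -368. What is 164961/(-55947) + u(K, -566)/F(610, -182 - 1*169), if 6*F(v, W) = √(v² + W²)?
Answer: -54987/18649 + 96*√495301/495301 ≈ -2.8121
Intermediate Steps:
F(v, W) = √(W² + v²)/6 (F(v, W) = √(v² + W²)/6 = √(W² + v²)/6)
u(o, R) = 16 (u(o, R) = -4 + 20 = 16)
164961/(-55947) + u(K, -566)/F(610, -182 - 1*169) = 164961/(-55947) + 16/((√((-182 - 1*169)² + 610²)/6)) = 164961*(-1/55947) + 16/((√((-182 - 169)² + 372100)/6)) = -54987/18649 + 16/((√((-351)² + 372100)/6)) = -54987/18649 + 16/((√(123201 + 372100)/6)) = -54987/18649 + 16/((√495301/6)) = -54987/18649 + 16*(6*√495301/495301) = -54987/18649 + 96*√495301/495301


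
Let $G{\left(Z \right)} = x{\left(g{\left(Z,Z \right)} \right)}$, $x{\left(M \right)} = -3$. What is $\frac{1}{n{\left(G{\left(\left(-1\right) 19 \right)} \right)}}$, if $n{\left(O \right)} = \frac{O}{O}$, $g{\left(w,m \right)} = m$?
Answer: $1$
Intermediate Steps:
$G{\left(Z \right)} = -3$
$n{\left(O \right)} = 1$
$\frac{1}{n{\left(G{\left(\left(-1\right) 19 \right)} \right)}} = 1^{-1} = 1$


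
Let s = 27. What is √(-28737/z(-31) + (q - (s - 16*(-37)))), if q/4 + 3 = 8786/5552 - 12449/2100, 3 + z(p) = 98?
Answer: I*√1822758577653174/1384530 ≈ 30.836*I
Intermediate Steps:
z(p) = 95 (z(p) = -3 + 98 = 95)
q = -10705481/364350 (q = -12 + 4*(8786/5552 - 12449/2100) = -12 + 4*(8786*(1/5552) - 12449*1/2100) = -12 + 4*(4393/2776 - 12449/2100) = -12 + 4*(-6333281/1457400) = -12 - 6333281/364350 = -10705481/364350 ≈ -29.382)
√(-28737/z(-31) + (q - (s - 16*(-37)))) = √(-28737/95 + (-10705481/364350 - (27 - 16*(-37)))) = √(-28737*1/95 + (-10705481/364350 - (27 + 592))) = √(-28737/95 + (-10705481/364350 - 1*619)) = √(-28737/95 + (-10705481/364350 - 619)) = √(-28737/95 - 236238131/364350) = √(-6582589679/6922650) = I*√1822758577653174/1384530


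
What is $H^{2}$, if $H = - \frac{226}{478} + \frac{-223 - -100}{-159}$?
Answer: $\frac{14516100}{160452889} \approx 0.09047$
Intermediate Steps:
$H = \frac{3810}{12667}$ ($H = \left(-226\right) \frac{1}{478} + \left(-223 + 100\right) \left(- \frac{1}{159}\right) = - \frac{113}{239} - - \frac{41}{53} = - \frac{113}{239} + \frac{41}{53} = \frac{3810}{12667} \approx 0.30078$)
$H^{2} = \left(\frac{3810}{12667}\right)^{2} = \frac{14516100}{160452889}$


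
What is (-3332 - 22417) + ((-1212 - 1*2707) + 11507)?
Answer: -18161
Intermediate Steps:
(-3332 - 22417) + ((-1212 - 1*2707) + 11507) = -25749 + ((-1212 - 2707) + 11507) = -25749 + (-3919 + 11507) = -25749 + 7588 = -18161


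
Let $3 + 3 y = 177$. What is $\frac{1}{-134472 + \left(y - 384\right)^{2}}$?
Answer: $- \frac{1}{28196} \approx -3.5466 \cdot 10^{-5}$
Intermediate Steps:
$y = 58$ ($y = -1 + \frac{1}{3} \cdot 177 = -1 + 59 = 58$)
$\frac{1}{-134472 + \left(y - 384\right)^{2}} = \frac{1}{-134472 + \left(58 - 384\right)^{2}} = \frac{1}{-134472 + \left(-326\right)^{2}} = \frac{1}{-134472 + 106276} = \frac{1}{-28196} = - \frac{1}{28196}$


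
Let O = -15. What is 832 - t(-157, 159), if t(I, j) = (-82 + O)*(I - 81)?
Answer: -22254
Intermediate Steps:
t(I, j) = 7857 - 97*I (t(I, j) = (-82 - 15)*(I - 81) = -97*(-81 + I) = 7857 - 97*I)
832 - t(-157, 159) = 832 - (7857 - 97*(-157)) = 832 - (7857 + 15229) = 832 - 1*23086 = 832 - 23086 = -22254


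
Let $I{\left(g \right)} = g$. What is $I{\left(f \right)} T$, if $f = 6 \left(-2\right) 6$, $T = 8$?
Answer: $-576$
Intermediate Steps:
$f = -72$ ($f = \left(-12\right) 6 = -72$)
$I{\left(f \right)} T = \left(-72\right) 8 = -576$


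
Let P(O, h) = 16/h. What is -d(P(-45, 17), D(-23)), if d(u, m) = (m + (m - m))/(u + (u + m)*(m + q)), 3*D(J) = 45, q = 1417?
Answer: -255/388088 ≈ -0.00065707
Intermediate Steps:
D(J) = 15 (D(J) = (1/3)*45 = 15)
d(u, m) = m/(u + (1417 + m)*(m + u)) (d(u, m) = (m + (m - m))/(u + (u + m)*(m + 1417)) = (m + 0)/(u + (m + u)*(1417 + m)) = m/(u + (1417 + m)*(m + u)))
-d(P(-45, 17), D(-23)) = -15/(15**2 + 1417*15 + 1418*(16/17) + 15*(16/17)) = -15/(225 + 21255 + 1418*(16*(1/17)) + 15*(16*(1/17))) = -15/(225 + 21255 + 1418*(16/17) + 15*(16/17)) = -15/(225 + 21255 + 22688/17 + 240/17) = -15/388088/17 = -15*17/388088 = -1*255/388088 = -255/388088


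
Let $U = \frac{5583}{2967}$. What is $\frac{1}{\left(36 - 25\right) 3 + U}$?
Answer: $\frac{989}{34498} \approx 0.028668$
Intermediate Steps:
$U = \frac{1861}{989}$ ($U = 5583 \cdot \frac{1}{2967} = \frac{1861}{989} \approx 1.8817$)
$\frac{1}{\left(36 - 25\right) 3 + U} = \frac{1}{\left(36 - 25\right) 3 + \frac{1861}{989}} = \frac{1}{11 \cdot 3 + \frac{1861}{989}} = \frac{1}{33 + \frac{1861}{989}} = \frac{1}{\frac{34498}{989}} = \frac{989}{34498}$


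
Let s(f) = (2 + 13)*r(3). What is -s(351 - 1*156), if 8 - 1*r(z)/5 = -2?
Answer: -750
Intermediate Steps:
r(z) = 50 (r(z) = 40 - 5*(-2) = 40 + 10 = 50)
s(f) = 750 (s(f) = (2 + 13)*50 = 15*50 = 750)
-s(351 - 1*156) = -1*750 = -750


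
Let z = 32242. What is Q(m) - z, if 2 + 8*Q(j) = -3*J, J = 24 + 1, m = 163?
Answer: -258013/8 ≈ -32252.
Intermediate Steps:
J = 25
Q(j) = -77/8 (Q(j) = -¼ + (-3*25)/8 = -¼ + (⅛)*(-75) = -¼ - 75/8 = -77/8)
Q(m) - z = -77/8 - 1*32242 = -77/8 - 32242 = -258013/8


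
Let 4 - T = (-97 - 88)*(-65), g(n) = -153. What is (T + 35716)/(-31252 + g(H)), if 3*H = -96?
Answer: -4739/6281 ≈ -0.75450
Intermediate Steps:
H = -32 (H = (1/3)*(-96) = -32)
T = -12021 (T = 4 - (-97 - 88)*(-65) = 4 - (-185)*(-65) = 4 - 1*12025 = 4 - 12025 = -12021)
(T + 35716)/(-31252 + g(H)) = (-12021 + 35716)/(-31252 - 153) = 23695/(-31405) = 23695*(-1/31405) = -4739/6281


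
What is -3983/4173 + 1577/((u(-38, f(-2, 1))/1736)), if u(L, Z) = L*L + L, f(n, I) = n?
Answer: 300492241/154401 ≈ 1946.2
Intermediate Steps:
u(L, Z) = L + L² (u(L, Z) = L² + L = L + L²)
-3983/4173 + 1577/((u(-38, f(-2, 1))/1736)) = -3983/4173 + 1577/((-38*(1 - 38)/1736)) = -3983*1/4173 + 1577/((-38*(-37)*(1/1736))) = -3983/4173 + 1577/((1406*(1/1736))) = -3983/4173 + 1577/(703/868) = -3983/4173 + 1577*(868/703) = -3983/4173 + 72044/37 = 300492241/154401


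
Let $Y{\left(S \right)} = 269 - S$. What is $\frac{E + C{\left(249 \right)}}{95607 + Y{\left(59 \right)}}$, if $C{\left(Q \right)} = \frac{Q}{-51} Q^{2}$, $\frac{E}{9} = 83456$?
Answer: $\frac{2540895}{542963} \approx 4.6797$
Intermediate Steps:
$E = 751104$ ($E = 9 \cdot 83456 = 751104$)
$C{\left(Q \right)} = - \frac{Q^{3}}{51}$ ($C{\left(Q \right)} = Q \left(- \frac{1}{51}\right) Q^{2} = - \frac{Q}{51} Q^{2} = - \frac{Q^{3}}{51}$)
$\frac{E + C{\left(249 \right)}}{95607 + Y{\left(59 \right)}} = \frac{751104 - \frac{249^{3}}{51}}{95607 + \left(269 - 59\right)} = \frac{751104 - \frac{5146083}{17}}{95607 + \left(269 - 59\right)} = \frac{751104 - \frac{5146083}{17}}{95607 + 210} = \frac{7622685}{17 \cdot 95817} = \frac{7622685}{17} \cdot \frac{1}{95817} = \frac{2540895}{542963}$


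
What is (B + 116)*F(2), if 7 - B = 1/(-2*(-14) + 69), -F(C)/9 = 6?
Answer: -644220/97 ≈ -6641.4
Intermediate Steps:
F(C) = -54 (F(C) = -9*6 = -54)
B = 678/97 (B = 7 - 1/(-2*(-14) + 69) = 7 - 1/(28 + 69) = 7 - 1/97 = 678/97 ≈ 6.9897)
(B + 116)*F(2) = (678/97 + 116)*(-54) = (11930/97)*(-54) = -644220/97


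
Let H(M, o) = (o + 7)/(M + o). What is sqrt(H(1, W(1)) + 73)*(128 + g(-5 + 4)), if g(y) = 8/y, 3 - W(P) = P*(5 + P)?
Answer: 120*sqrt(71) ≈ 1011.1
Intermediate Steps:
W(P) = 3 - P*(5 + P)
H(M, o) = (7 + o)/(M + o)
sqrt(H(1, W(1)) + 73)*(128 + g(-5 + 4)) = sqrt((7 + (3 - 1*1**2 - 5*1))/(1 + (3 - 1*1**2 - 5*1)) + 73)*(128 + 8/(-5 + 4)) = sqrt((7 + (3 - 1*1 - 5))/(1 + (3 - 1*1 - 5)) + 73)*(128 + 8/(-1)) = sqrt((7 + (3 - 1 - 5))/(1 + (3 - 1 - 5)) + 73)*(128 + 8*(-1)) = sqrt((7 - 3)/(1 - 3) + 73)*(128 - 8) = sqrt(4/(-2) + 73)*120 = sqrt(-1/2*4 + 73)*120 = sqrt(-2 + 73)*120 = sqrt(71)*120 = 120*sqrt(71)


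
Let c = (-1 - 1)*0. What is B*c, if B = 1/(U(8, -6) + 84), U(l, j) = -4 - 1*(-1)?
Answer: 0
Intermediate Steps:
U(l, j) = -3 (U(l, j) = -4 + 1 = -3)
B = 1/81 (B = 1/(-3 + 84) = 1/81 ≈ 0.012346)
c = 0 (c = -2*0 = 0)
B*c = (1/81)*0 = 0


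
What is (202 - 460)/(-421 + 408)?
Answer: 258/13 ≈ 19.846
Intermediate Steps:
(202 - 460)/(-421 + 408) = -258/(-13) = -258*(-1/13) = 258/13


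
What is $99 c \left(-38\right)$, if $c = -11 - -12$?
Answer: $-3762$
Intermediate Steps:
$c = 1$ ($c = -11 + 12 = 1$)
$99 c \left(-38\right) = 99 \cdot 1 \left(-38\right) = 99 \left(-38\right) = -3762$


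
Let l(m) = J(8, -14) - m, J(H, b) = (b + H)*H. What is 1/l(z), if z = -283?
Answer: 1/235 ≈ 0.0042553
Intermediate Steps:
J(H, b) = H*(H + b) (J(H, b) = (H + b)*H = H*(H + b))
l(m) = -48 - m (l(m) = 8*(8 - 14) - m = 8*(-6) - m = -48 - m)
1/l(z) = 1/(-48 - 1*(-283)) = 1/(-48 + 283) = 1/235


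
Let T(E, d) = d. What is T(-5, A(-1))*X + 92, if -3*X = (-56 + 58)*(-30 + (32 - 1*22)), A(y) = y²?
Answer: 316/3 ≈ 105.33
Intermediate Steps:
X = 40/3 (X = -(-56 + 58)*(-30 + (32 - 1*22))/3 = -2*(-30 + (32 - 22))/3 = -2*(-30 + 10)/3 = -2*(-20)/3 = -⅓*(-40) = 40/3 ≈ 13.333)
T(-5, A(-1))*X + 92 = (-1)²*(40/3) + 92 = 1*(40/3) + 92 = 40/3 + 92 = 316/3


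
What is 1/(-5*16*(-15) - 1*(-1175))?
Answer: 1/2375 ≈ 0.00042105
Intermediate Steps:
1/(-5*16*(-15) - 1*(-1175)) = 1/(-80*(-15) + 1175) = 1/(1200 + 1175) = 1/2375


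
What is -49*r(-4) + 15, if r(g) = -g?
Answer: -181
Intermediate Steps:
-49*r(-4) + 15 = -(-49)*(-4) + 15 = -49*4 + 15 = -196 + 15 = -181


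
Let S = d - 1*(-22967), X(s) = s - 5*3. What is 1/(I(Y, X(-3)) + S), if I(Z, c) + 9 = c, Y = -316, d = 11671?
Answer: 1/34611 ≈ 2.8893e-5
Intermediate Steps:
X(s) = -15 + s (X(s) = s - 15 = -15 + s)
I(Z, c) = -9 + c
S = 34638 (S = 11671 - 1*(-22967) = 11671 + 22967 = 34638)
1/(I(Y, X(-3)) + S) = 1/((-9 + (-15 - 3)) + 34638) = 1/((-9 - 18) + 34638) = 1/(-27 + 34638) = 1/34611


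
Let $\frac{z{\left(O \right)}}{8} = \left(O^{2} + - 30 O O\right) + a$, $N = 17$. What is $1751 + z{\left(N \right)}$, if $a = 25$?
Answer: $-65097$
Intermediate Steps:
$z{\left(O \right)} = 200 - 232 O^{2}$ ($z{\left(O \right)} = 8 \left(\left(O^{2} + - 30 O O\right) + 25\right) = 8 \left(\left(O^{2} - 30 O^{2}\right) + 25\right) = 8 \left(- 29 O^{2} + 25\right) = 8 \left(25 - 29 O^{2}\right) = 200 - 232 O^{2}$)
$1751 + z{\left(N \right)} = 1751 + \left(200 - 232 \cdot 17^{2}\right) = 1751 + \left(200 - 67048\right) = 1751 - 66848 = -65097$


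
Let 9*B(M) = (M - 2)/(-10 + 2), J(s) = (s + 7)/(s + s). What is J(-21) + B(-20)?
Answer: 23/36 ≈ 0.63889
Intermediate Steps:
J(s) = (7 + s)/(2*s) (J(s) = (7 + s)/((2*s)) = (7 + s)*(1/(2*s)) = (7 + s)/(2*s))
B(M) = 1/36 - M/72 (B(M) = ((M - 2)/(-10 + 2))/9 = ((-2 + M)/(-8))/9 = ((-2 + M)*(-⅛))/9 = (¼ - M/8)/9 = 1/36 - M/72)
J(-21) + B(-20) = (½)*(7 - 21)/(-21) + (1/36 - 1/72*(-20)) = (½)*(-1/21)*(-14) + (1/36 + 5/18) = ⅓ + 11/36 = 23/36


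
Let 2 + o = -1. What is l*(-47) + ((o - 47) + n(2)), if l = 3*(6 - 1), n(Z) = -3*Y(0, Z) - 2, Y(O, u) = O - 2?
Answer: -751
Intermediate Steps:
Y(O, u) = -2 + O
n(Z) = 4 (n(Z) = -3*(-2 + 0) - 2 = -3*(-2) - 2 = 6 - 2 = 4)
o = -3 (o = -2 - 1 = -3)
l = 15 (l = 3*5 = 15)
l*(-47) + ((o - 47) + n(2)) = 15*(-47) + ((-3 - 47) + 4) = -705 + (-50 + 4) = -705 - 46 = -751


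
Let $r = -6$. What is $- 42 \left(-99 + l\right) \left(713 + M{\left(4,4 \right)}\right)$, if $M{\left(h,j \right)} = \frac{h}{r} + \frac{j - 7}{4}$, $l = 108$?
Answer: $- \frac{537957}{2} \approx -2.6898 \cdot 10^{5}$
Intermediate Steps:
$M{\left(h,j \right)} = - \frac{7}{4} - \frac{h}{6} + \frac{j}{4}$ ($M{\left(h,j \right)} = \frac{h}{-6} + \frac{j - 7}{4} = h \left(- \frac{1}{6}\right) + \left(j - 7\right) \frac{1}{4} = - \frac{h}{6} + \left(-7 + j\right) \frac{1}{4} = - \frac{h}{6} + \left(- \frac{7}{4} + \frac{j}{4}\right) = - \frac{7}{4} - \frac{h}{6} + \frac{j}{4}$)
$- 42 \left(-99 + l\right) \left(713 + M{\left(4,4 \right)}\right) = - 42 \left(-99 + 108\right) \left(713 - \frac{17}{12}\right) = - 42 \cdot 9 \left(713 - \frac{17}{12}\right) = - 42 \cdot 9 \cdot \frac{8539}{12} = \left(-42\right) \frac{25617}{4} = - \frac{537957}{2}$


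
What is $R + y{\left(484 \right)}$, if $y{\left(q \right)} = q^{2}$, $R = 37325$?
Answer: $271581$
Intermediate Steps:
$R + y{\left(484 \right)} = 37325 + 484^{2} = 37325 + 234256 = 271581$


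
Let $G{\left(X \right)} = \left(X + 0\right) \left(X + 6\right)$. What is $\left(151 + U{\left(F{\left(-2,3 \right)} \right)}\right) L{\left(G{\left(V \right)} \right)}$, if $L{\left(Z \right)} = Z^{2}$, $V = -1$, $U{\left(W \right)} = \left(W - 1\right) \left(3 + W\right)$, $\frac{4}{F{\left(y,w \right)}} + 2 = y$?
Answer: $3675$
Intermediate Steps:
$F{\left(y,w \right)} = \frac{4}{-2 + y}$
$U{\left(W \right)} = \left(-1 + W\right) \left(3 + W\right)$
$G{\left(X \right)} = X \left(6 + X\right)$
$\left(151 + U{\left(F{\left(-2,3 \right)} \right)}\right) L{\left(G{\left(V \right)} \right)} = \left(151 + \left(-3 + \left(\frac{4}{-2 - 2}\right)^{2} + 2 \frac{4}{-2 - 2}\right)\right) \left(- (6 - 1)\right)^{2} = \left(151 + \left(-3 + \left(\frac{4}{-4}\right)^{2} + 2 \frac{4}{-4}\right)\right) \left(\left(-1\right) 5\right)^{2} = \left(151 + \left(-3 + \left(4 \left(- \frac{1}{4}\right)\right)^{2} + 2 \cdot 4 \left(- \frac{1}{4}\right)\right)\right) \left(-5\right)^{2} = \left(151 + \left(-3 + \left(-1\right)^{2} + 2 \left(-1\right)\right)\right) 25 = \left(151 - 4\right) 25 = 147 \cdot 25 = 3675$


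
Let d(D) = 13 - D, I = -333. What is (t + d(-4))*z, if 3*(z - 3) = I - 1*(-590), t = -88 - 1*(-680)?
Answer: 53998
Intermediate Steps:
t = 592 (t = -88 + 680 = 592)
z = 266/3 (z = 3 + (-333 - 1*(-590))/3 = 3 + (-333 + 590)/3 = 3 + (⅓)*257 = 3 + 257/3 = 266/3 ≈ 88.667)
(t + d(-4))*z = (592 + (13 - 1*(-4)))*(266/3) = (592 + (13 + 4))*(266/3) = (592 + 17)*(266/3) = 609*(266/3) = 53998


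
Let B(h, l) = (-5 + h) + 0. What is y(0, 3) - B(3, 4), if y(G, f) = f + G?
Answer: 5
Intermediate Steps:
y(G, f) = G + f
B(h, l) = -5 + h
y(0, 3) - B(3, 4) = (0 + 3) - (-5 + 3) = 3 - 1*(-2) = 3 + 2 = 5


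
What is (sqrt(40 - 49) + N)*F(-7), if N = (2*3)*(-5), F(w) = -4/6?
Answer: 20 - 2*I ≈ 20.0 - 2.0*I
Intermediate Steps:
F(w) = -2/3 (F(w) = -4*1/6 = -2/3)
N = -30 (N = 6*(-5) = -30)
(sqrt(40 - 49) + N)*F(-7) = (sqrt(40 - 49) - 30)*(-2/3) = (sqrt(-9) - 30)*(-2/3) = (3*I - 30)*(-2/3) = (-30 + 3*I)*(-2/3) = 20 - 2*I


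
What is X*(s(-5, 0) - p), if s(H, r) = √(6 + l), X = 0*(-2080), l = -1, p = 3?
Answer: 0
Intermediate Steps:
X = 0
s(H, r) = √5 (s(H, r) = √(6 - 1) = √5)
X*(s(-5, 0) - p) = 0*(√5 - 1*3) = 0*(√5 - 3) = 0*(-3 + √5) = 0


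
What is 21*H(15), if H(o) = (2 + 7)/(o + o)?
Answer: 63/10 ≈ 6.3000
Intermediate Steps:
H(o) = 9/(2*o) (H(o) = 9/((2*o)) = 9*(1/(2*o)) = 9/(2*o))
21*H(15) = 21*((9/2)/15) = 21*((9/2)*(1/15)) = 21*(3/10) = 63/10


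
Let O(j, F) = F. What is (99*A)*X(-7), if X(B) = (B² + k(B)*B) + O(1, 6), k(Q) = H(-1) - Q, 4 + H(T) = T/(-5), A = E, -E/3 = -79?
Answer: 3824469/5 ≈ 7.6489e+5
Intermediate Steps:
E = 237 (E = -3*(-79) = 237)
A = 237
H(T) = -4 - T/5 (H(T) = -4 + T/(-5) = -4 + T*(-⅕) = -4 - T/5)
k(Q) = -19/5 - Q (k(Q) = (-4 - ⅕*(-1)) - Q = (-4 + ⅕) - Q = -19/5 - Q)
X(B) = 6 + B² + B*(-19/5 - B) (X(B) = (B² + (-19/5 - B)*B) + 6 = (B² + B*(-19/5 - B)) + 6 = 6 + B² + B*(-19/5 - B))
(99*A)*X(-7) = (99*237)*(6 - 19/5*(-7)) = 23463*(6 + 133/5) = 23463*(163/5) = 3824469/5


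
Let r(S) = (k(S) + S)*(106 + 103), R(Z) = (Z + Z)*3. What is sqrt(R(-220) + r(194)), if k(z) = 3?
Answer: sqrt(39853) ≈ 199.63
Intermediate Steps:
R(Z) = 6*Z (R(Z) = (2*Z)*3 = 6*Z)
r(S) = 627 + 209*S (r(S) = (3 + S)*(106 + 103) = (3 + S)*209 = 627 + 209*S)
sqrt(R(-220) + r(194)) = sqrt(6*(-220) + (627 + 209*194)) = sqrt(-1320 + (627 + 40546)) = sqrt(-1320 + 41173) = sqrt(39853)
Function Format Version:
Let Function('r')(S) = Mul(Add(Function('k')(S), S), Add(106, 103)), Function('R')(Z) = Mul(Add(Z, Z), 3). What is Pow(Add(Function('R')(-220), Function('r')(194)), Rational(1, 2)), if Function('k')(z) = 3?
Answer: Pow(39853, Rational(1, 2)) ≈ 199.63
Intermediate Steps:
Function('R')(Z) = Mul(6, Z) (Function('R')(Z) = Mul(Mul(2, Z), 3) = Mul(6, Z))
Function('r')(S) = Add(627, Mul(209, S)) (Function('r')(S) = Mul(Add(3, S), Add(106, 103)) = Mul(Add(3, S), 209) = Add(627, Mul(209, S)))
Pow(Add(Function('R')(-220), Function('r')(194)), Rational(1, 2)) = Pow(Add(Mul(6, -220), Add(627, Mul(209, 194))), Rational(1, 2)) = Pow(Add(-1320, Add(627, 40546)), Rational(1, 2)) = Pow(Add(-1320, 41173), Rational(1, 2)) = Pow(39853, Rational(1, 2))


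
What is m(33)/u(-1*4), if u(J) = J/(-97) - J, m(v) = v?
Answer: 3201/392 ≈ 8.1658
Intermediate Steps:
u(J) = -98*J/97 (u(J) = J*(-1/97) - J = -J/97 - J = -98*J/97)
m(33)/u(-1*4) = 33/((-(-98)*4/97)) = 33/((-98/97*(-4))) = 33/(392/97) = 33*(97/392) = 3201/392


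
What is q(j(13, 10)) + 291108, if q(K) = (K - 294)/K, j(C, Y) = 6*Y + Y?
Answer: 1455524/5 ≈ 2.9111e+5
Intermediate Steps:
j(C, Y) = 7*Y
q(K) = (-294 + K)/K
q(j(13, 10)) + 291108 = (-294 + 7*10)/((7*10)) + 291108 = (-294 + 70)/70 + 291108 = (1/70)*(-224) + 291108 = -16/5 + 291108 = 1455524/5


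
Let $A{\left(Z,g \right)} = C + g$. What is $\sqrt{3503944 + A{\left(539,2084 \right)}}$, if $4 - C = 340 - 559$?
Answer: $\sqrt{3506251} \approx 1872.5$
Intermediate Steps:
$C = 223$ ($C = 4 - \left(340 - 559\right) = 4 - -219 = 4 + 219 = 223$)
$A{\left(Z,g \right)} = 223 + g$
$\sqrt{3503944 + A{\left(539,2084 \right)}} = \sqrt{3503944 + \left(223 + 2084\right)} = \sqrt{3503944 + 2307} = \sqrt{3506251}$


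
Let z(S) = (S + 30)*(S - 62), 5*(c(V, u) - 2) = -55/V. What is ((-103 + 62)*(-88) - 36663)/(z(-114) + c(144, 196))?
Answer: -4759920/2129173 ≈ -2.2356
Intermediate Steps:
c(V, u) = 2 - 11/V (c(V, u) = 2 + (-55/V)/5 = 2 - 11/V)
z(S) = (-62 + S)*(30 + S) (z(S) = (30 + S)*(-62 + S) = (-62 + S)*(30 + S))
((-103 + 62)*(-88) - 36663)/(z(-114) + c(144, 196)) = ((-103 + 62)*(-88) - 36663)/((-1860 + (-114)**2 - 32*(-114)) + (2 - 11/144)) = (-41*(-88) - 36663)/((-1860 + 12996 + 3648) + (2 - 11*1/144)) = (3608 - 36663)/(14784 + (2 - 11/144)) = -33055/(14784 + 277/144) = -33055/2129173/144 = -33055*144/2129173 = -4759920/2129173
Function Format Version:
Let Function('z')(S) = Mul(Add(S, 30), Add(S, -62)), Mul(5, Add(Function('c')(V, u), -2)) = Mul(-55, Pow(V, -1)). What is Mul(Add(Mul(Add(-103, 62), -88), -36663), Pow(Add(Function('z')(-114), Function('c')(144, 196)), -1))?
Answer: Rational(-4759920, 2129173) ≈ -2.2356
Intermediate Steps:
Function('c')(V, u) = Add(2, Mul(-11, Pow(V, -1))) (Function('c')(V, u) = Add(2, Mul(Rational(1, 5), Mul(-55, Pow(V, -1)))) = Add(2, Mul(-11, Pow(V, -1))))
Function('z')(S) = Mul(Add(-62, S), Add(30, S)) (Function('z')(S) = Mul(Add(30, S), Add(-62, S)) = Mul(Add(-62, S), Add(30, S)))
Mul(Add(Mul(Add(-103, 62), -88), -36663), Pow(Add(Function('z')(-114), Function('c')(144, 196)), -1)) = Mul(Add(Mul(Add(-103, 62), -88), -36663), Pow(Add(Add(-1860, Pow(-114, 2), Mul(-32, -114)), Add(2, Mul(-11, Pow(144, -1)))), -1)) = Mul(Add(Mul(-41, -88), -36663), Pow(Add(Add(-1860, 12996, 3648), Add(2, Mul(-11, Rational(1, 144)))), -1)) = Mul(Add(3608, -36663), Pow(Add(14784, Add(2, Rational(-11, 144))), -1)) = Mul(-33055, Pow(Add(14784, Rational(277, 144)), -1)) = Mul(-33055, Pow(Rational(2129173, 144), -1)) = Mul(-33055, Rational(144, 2129173)) = Rational(-4759920, 2129173)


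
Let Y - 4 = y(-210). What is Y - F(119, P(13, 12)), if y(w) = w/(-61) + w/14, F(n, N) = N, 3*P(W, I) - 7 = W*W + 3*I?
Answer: -14315/183 ≈ -78.224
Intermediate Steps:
P(W, I) = 7/3 + I + W²/3 (P(W, I) = 7/3 + (W*W + 3*I)/3 = 7/3 + (W² + 3*I)/3 = 7/3 + (I + W²/3) = 7/3 + I + W²/3)
y(w) = 47*w/854 (y(w) = w*(-1/61) + w*(1/14) = -w/61 + w/14 = 47*w/854)
Y = -461/61 (Y = 4 + (47/854)*(-210) = 4 - 705/61 = -461/61 ≈ -7.5574)
Y - F(119, P(13, 12)) = -461/61 - (7/3 + 12 + (⅓)*13²) = -461/61 - (7/3 + 12 + (⅓)*169) = -461/61 - (7/3 + 12 + 169/3) = -461/61 - 1*212/3 = -461/61 - 212/3 = -14315/183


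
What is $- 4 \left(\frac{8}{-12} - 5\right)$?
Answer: $\frac{68}{3} \approx 22.667$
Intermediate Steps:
$- 4 \left(\frac{8}{-12} - 5\right) = - 4 \left(8 \left(- \frac{1}{12}\right) - 5\right) = - 4 \left(- \frac{2}{3} - 5\right) = \left(-4\right) \left(- \frac{17}{3}\right) = \frac{68}{3}$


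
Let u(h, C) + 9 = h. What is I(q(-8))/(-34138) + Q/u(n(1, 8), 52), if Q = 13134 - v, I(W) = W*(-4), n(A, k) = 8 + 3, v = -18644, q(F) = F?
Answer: 271209325/17069 ≈ 15889.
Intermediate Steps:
n(A, k) = 11
u(h, C) = -9 + h
I(W) = -4*W
Q = 31778 (Q = 13134 - 1*(-18644) = 13134 + 18644 = 31778)
I(q(-8))/(-34138) + Q/u(n(1, 8), 52) = -4*(-8)/(-34138) + 31778/(-9 + 11) = 32*(-1/34138) + 31778/2 = -16/17069 + 31778*(1/2) = -16/17069 + 15889 = 271209325/17069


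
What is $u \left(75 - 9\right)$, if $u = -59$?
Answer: $-3894$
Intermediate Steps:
$u \left(75 - 9\right) = - 59 \left(75 - 9\right) = \left(-59\right) 66 = -3894$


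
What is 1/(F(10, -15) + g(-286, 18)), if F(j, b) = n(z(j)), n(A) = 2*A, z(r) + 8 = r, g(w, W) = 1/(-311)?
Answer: 311/1243 ≈ 0.25020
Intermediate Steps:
g(w, W) = -1/311
z(r) = -8 + r
F(j, b) = -16 + 2*j (F(j, b) = 2*(-8 + j) = -16 + 2*j)
1/(F(10, -15) + g(-286, 18)) = 1/((-16 + 2*10) - 1/311) = 1/((-16 + 20) - 1/311) = 1/(4 - 1/311) = 1/(1243/311) = 311/1243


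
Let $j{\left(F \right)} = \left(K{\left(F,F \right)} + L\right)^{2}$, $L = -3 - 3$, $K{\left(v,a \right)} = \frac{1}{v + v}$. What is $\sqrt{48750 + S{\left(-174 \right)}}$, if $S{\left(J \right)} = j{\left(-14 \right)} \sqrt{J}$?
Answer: $\frac{\sqrt{38220000 + 28561 i \sqrt{174}}}{28} \approx 220.8 + 1.0882 i$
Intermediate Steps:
$K{\left(v,a \right)} = \frac{1}{2 v}$
$L = -6$
$j{\left(F \right)} = \left(-6 + \frac{1}{2 F}\right)^{2}$ ($j{\left(F \right)} = \left(\frac{1}{2 F} - 6\right)^{2} = \left(-6 + \frac{1}{2 F}\right)^{2}$)
$S{\left(J \right)} = \frac{28561 \sqrt{J}}{784}$ ($S{\left(J \right)} = \frac{\left(-1 + 12 \left(-14\right)\right)^{2}}{4 \cdot 196} \sqrt{J} = \frac{1}{4} \cdot \frac{1}{196} \left(-1 - 168\right)^{2} \sqrt{J} = \frac{1}{4} \cdot \frac{1}{196} \left(-169\right)^{2} \sqrt{J} = \frac{1}{4} \cdot \frac{1}{196} \cdot 28561 \sqrt{J} = \frac{28561 \sqrt{J}}{784}$)
$\sqrt{48750 + S{\left(-174 \right)}} = \sqrt{48750 + \frac{28561 \sqrt{-174}}{784}} = \sqrt{48750 + \frac{28561 i \sqrt{174}}{784}}$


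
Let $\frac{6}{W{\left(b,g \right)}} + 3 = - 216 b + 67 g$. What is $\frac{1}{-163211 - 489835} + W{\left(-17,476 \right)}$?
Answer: $\frac{3882715}{23222968806} \approx 0.00016719$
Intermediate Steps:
$W{\left(b,g \right)} = \frac{6}{-3 - 216 b + 67 g}$ ($W{\left(b,g \right)} = \frac{6}{-3 - \left(- 67 g + 216 b\right)} = \frac{6}{-3 - 216 b + 67 g}$)
$\frac{1}{-163211 - 489835} + W{\left(-17,476 \right)} = \frac{1}{-163211 - 489835} - \frac{6}{3 - 31892 + 216 \left(-17\right)} = \frac{1}{-653046} - \frac{6}{3 - 31892 - 3672} = - \frac{1}{653046} - \frac{6}{-35561} = - \frac{1}{653046} - - \frac{6}{35561} = - \frac{1}{653046} + \frac{6}{35561} = \frac{3882715}{23222968806}$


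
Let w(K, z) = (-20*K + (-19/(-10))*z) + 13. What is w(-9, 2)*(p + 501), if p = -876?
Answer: -73800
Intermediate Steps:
w(K, z) = 13 - 20*K + 19*z/10 (w(K, z) = (-20*K + (-19*(-1/10))*z) + 13 = (-20*K + 19*z/10) + 13 = 13 - 20*K + 19*z/10)
w(-9, 2)*(p + 501) = (13 - 20*(-9) + (19/10)*2)*(-876 + 501) = (13 + 180 + 19/5)*(-375) = (984/5)*(-375) = -73800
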